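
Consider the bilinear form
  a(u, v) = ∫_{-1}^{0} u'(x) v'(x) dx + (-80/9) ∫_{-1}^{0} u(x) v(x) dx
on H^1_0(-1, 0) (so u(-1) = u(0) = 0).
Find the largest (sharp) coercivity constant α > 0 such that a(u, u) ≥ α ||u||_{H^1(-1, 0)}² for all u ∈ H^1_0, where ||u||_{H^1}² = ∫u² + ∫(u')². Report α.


α = (-80/9 + π^2)/(1 + π^2)

Coercivity of a(·,·) on H^1_0(-1, 0) means a(u, u) ≥ α ||u||_{H^1}² for every u ∈ H^1_0.
The interval has length L = 1, and Poincaré/coercivity depend only on L. Here a(u, u) = ∫(u')² + (-80/9)·∫u².
Here c = -80/9 < 0 with |c| < (π/L)² = π^2, so coercivity still holds. The condition a(u,u) ≥ α||u||_{H^1}² reads (1−α)∫(u')² ≥ (α−c)∫u². Any admissible α is ≤ 1 (rapidly oscillating u have ∫u²/∫(u')² → 0), and α = 1 would force 0 ≥ (1−c)∫u², impossible since c < 1; so 1−α > 0. By the sharp Poincaré inequality on H^1_0 of an interval of length L, ∫(u')² ≥ (π/L)²∫u² with equality for the first sine mode sin(π(x−x₀)/L) (x₀ the left endpoint), so the inequality holds for all u iff (1−α)(π/L)² ≥ α − c, i.e. α ≤ ((π/L)² + c)/((π/L)² + 1) = (1 + c(L/π)²)/(1 + (L/π)²). (Direct route, valid since c ≤ 0: Poincaré gives c∫u² ≥ c(L/π)²∫(u')², so a(u,u) ≥ (1 + c(L/π)²)∫(u')², while ||u||_{H^1}² ≤ (1 + (L/π)²)∫(u')²; dividing yields the same α.) With (π/L)² = π^2 and c = -80/9, the largest admissible constant is α = ((π/L)² + c)/((π/L)² + 1).
Simplifying, α = (-80/9 + π^2)/(1 + π^2).


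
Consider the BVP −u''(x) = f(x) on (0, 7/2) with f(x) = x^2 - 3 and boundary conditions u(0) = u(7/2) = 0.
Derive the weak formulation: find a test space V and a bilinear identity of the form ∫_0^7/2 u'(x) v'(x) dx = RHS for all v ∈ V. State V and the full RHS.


V = H^1_0(0, 7/2) (so v(0) = v(7/2) = 0); weak form: ∫_0^7/2 u'v' dx = ∫_0^7/2 (x^2 - 3) v dx for all v ∈ V.

Multiply both sides by a test function v and integrate from 0 to 7/2:
  ∫_0^7/2 −u''(x) v(x) dx = ∫_0^7/2 f(x) v(x) dx.
Integrate the LHS by parts once:
  ∫_0^7/2 −u'' v dx = −[u'(x) v(x)]_0^7/2 + ∫_0^7/2 u'(x) v'(x) dx.
Thus ∫_0^7/2 u'(x) v'(x) dx = ∫_0^7/2 f(x) v(x) dx + [u'(x) v(x)]_0^7/2.
Choose V so that boundary terms are either known or forced to vanish.
u is Dirichlet: u(0) = u(7/2) = 0. Let V = H^1_0(0, 7/2); then v(0) = v(7/2) = 0, and [u' v]_0^7/2 = 0.
Weak formulation: find u (satisfying any essential BC) such that ∫_0^7/2 u'(x) v'(x) dx = ∫_0^7/2 f v dx for all v ∈ V.
Substituting f(x) = x^2 - 3, the right-hand side is ∫_0^7/2 (x^2 - 3) v dx.


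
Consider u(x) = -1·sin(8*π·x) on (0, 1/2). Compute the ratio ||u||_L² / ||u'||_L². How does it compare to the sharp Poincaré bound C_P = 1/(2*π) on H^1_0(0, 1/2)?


||u||_L² / ||u'||_L² = 1/(8*π) < C_P = 1/(2*π).

u(x) = -1·sin(8*π·x), so u'(x) = -8*π*cos(8*π*x).
Writing u(x) = A·sin(kπx/L) with A = -1 and k = 4, use ∫_0^L sin²(kπx/L) dx = L/2 and ∫_0^L cos²(kπx/L) dx = L/2.
u² = 1·sin²(8*π·x) and (u')² = 64*π^2·cos²(8*π·x), and each of sin², cos² integrates to L/2 = 1/4 over (0, 1/2).
∫_0^1/2 u² dx = 1/4, so ||u||_L² = 1/2.
∫_0^1/2 (u')² dx = 16*π^2, so ||u'||_L² = 4*π.
Ratio ||u||_L² / ||u'||_L² = 1/(8*π).
Sharp Poincaré constant on H^1_0(0, 1/2) is C_P = L/π = 1/(2*π), achieved by sin(2*π·x).
This is the k = 4 harmonic; the ratio L/(kπ) is strictly less than C_P = L/π, consistent with the sharp inequality ||u||_L² ≤ C_P ||u'||_L².


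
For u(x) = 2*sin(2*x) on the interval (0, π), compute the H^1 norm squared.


||u||_{H^1(0,π)}^2 = 10*π

u'(x) = 4*cos(2*x).
Expand u² and (u')² and integrate term by term on (0, π), using: for integers n ≥ 1, ∫_0^π sin²(nx) dx = ∫_0^π cos²(nx) dx = π/2; for n ≠ n', ∫_0^π sin(nx)sin(n'x) dx = ∫_0^π cos(nx)cos(n'x) dx = 0; and by product-to-sum, ∫_0^π sin(nx)cos(n'x) dx = ½∫_0^π [sin((n+n')x) + sin((n−n')x)] dx, which is 0 when n+n' is even and 2n/(n²−n'²) when n+n' is odd (it need not vanish on (0, π)).
  u² squared terms: (2)²·∫sin(2x)² dx = 4·π/2 = 2*π.
  So ∫_0^π u² dx = 2*π.
  (u')² squared terms: (4)²·∫cos(2x)² dx = 16·π/2 = 8*π.
  So ∫_0^π (u')² dx = 8*π.
||u||_{H^1}^2 = (2*π) + (8*π) = 10*π.


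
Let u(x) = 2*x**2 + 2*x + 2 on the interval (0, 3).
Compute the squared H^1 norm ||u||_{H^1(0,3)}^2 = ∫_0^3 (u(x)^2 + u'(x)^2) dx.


||u||_{H^1}^2 = 3702/5

The H^1 norm (squared) on an interval (0, L) is
  ||u||_{H^1}^2 = ∫_0^L u(x)^2 dx + ∫_0^L u'(x)^2 dx.
Compute u'(x) = 4*x + 2.
Then u(x)^2 = 4*x**4 + 8*x**3 + 12*x**2 + 8*x + 4 and u'(x)^2 = 16*x**2 + 16*x + 4.
Integrate each monomial from 0 to 3 using ∫_0^3 c·x^n dx = c·3^(n+1)/(n+1):
  ∫_0^3 u(x)^2 dx = ∫_0^3 (4*x^4 + 8*x^3 + 12*x^2 + 8*x + 4) dx. Term by term:
    ∫_0^3 4*x^4 dx = 972/5;  ∫_0^3 8*x^3 dx = 162;  ∫_0^3 12*x^2 dx = 108;
    ∫_0^3 8*x dx = 36;  ∫_0^3 4 dx = 12.
  Sum: 972/5 + 162 + 108 + 36 + 12 = 2562/5.
  ∫_0^3 u'(x)^2 dx = ∫_0^3 (16*x^2 + 16*x + 4) dx. Term by term:
    ∫_0^3 16*x^2 dx = 144;  ∫_0^3 16*x dx = 72;  ∫_0^3 4 dx = 12.
  Sum: 144 + 72 + 12 = 228.
Adding: ||u||_{H^1}^2 = 2562/5 + 228 = 3702/5.


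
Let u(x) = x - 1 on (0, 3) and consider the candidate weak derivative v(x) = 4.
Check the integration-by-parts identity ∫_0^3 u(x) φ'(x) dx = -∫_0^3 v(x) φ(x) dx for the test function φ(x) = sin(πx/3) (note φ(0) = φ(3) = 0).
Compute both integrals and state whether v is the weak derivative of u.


LHS = -6/π, RHS = -24/π. No, v is not the weak derivative of u.

u(x) = x - 1, classical derivative u'(x) = 1.
φ(x) = sin(πx/3), so φ'(x) = π*cos(π*x/3)/3.
Note φ(0) = φ(3) = 0, so the boundary term u·φ vanishes.
LHS = ∫_0^3 u(x) φ'(x) dx = ∫_0^3 (π*x*cos(π*x/3)/3 - π*cos(π*x/3)/3) dx. Term by term:
  ∫_0^3 -π*cos(π*x/3)/3 dx = 0;  ∫_0^3 π*x*cos(π*x/3)/3 dx = -6/π.
Sum: 0 − 6/π = -6/π.
So LHS = -6/π.
∫_0^3 v(x) φ(x) dx = ∫_0^3 (4*sin(π*x/3)) dx. Term by term:
  ∫_0^3 4*sin(π*x/3) dx = 24/π.
So RHS = -∫_0^3 v(x) φ(x) dx = -24/π.
LHS − RHS = 18/π ≠ 0, so the identity fails.
(For a valid weak derivative the identity must hold for EVERY test function, in particular this one. The failure shows v is NOT the weak derivative of u.)
Correct weak derivative would be u'(x) = 1.


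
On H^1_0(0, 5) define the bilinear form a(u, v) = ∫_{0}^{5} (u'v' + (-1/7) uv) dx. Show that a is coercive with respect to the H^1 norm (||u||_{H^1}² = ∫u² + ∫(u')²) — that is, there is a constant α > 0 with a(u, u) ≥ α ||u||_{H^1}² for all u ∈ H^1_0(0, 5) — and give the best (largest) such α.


α = (-25/7 + π^2)/(π^2 + 25)

Coercivity of a(·,·) on H^1_0(0, 5) means a(u, u) ≥ α ||u||_{H^1}² for every u ∈ H^1_0.
The interval has length L = 5, and Poincaré/coercivity depend only on L. Here a(u, u) = ∫(u')² + (-1/7)·∫u².
Here c = -1/7 < 0 with |c| < (π/L)² = π^2/25, so coercivity still holds. The condition a(u,u) ≥ α||u||_{H^1}² reads (1−α)∫(u')² ≥ (α−c)∫u². Any admissible α is ≤ 1 (rapidly oscillating u have ∫u²/∫(u')² → 0), and α = 1 would force 0 ≥ (1−c)∫u², impossible since c < 1; so 1−α > 0. By the sharp Poincaré inequality on H^1_0 of an interval of length L, ∫(u')² ≥ (π/L)²∫u² with equality for the first sine mode sin(π(x−x₀)/L) (x₀ the left endpoint), so the inequality holds for all u iff (1−α)(π/L)² ≥ α − c, i.e. α ≤ ((π/L)² + c)/((π/L)² + 1) = (1 + c(L/π)²)/(1 + (L/π)²). (Direct route, valid since c ≤ 0: Poincaré gives c∫u² ≥ c(L/π)²∫(u')², so a(u,u) ≥ (1 + c(L/π)²)∫(u')², while ||u||_{H^1}² ≤ (1 + (L/π)²)∫(u')²; dividing yields the same α.) With (π/L)² = π^2/25 and c = -1/7, the largest admissible constant is α = ((π/L)² + c)/((π/L)² + 1).
Simplifying, α = (-25/7 + π^2)/(π^2 + 25).


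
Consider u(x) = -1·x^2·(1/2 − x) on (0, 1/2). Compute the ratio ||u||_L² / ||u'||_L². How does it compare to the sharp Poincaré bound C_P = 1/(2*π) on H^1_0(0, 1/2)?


||u||_L² / ||u'||_L² = sqrt(14)/28 < C_P = 1/(2*π).

u(x) = -1·x^2·(1/2 − x), so u'(x) = x*(3*x - 1).
u(x) = -1·x^2·(1/2 − x) vanishes at x = 0 and x = 1/2, so u ∈ H^1_0(0, 1/2). Differentiate via the product rule and integrate the resulting polynomials term by term.
  ∫_0^1/2 u² dx = ∫_0^1/2 (x^6 - x^5 + x^4/4) dx. Term by term:
    ∫_0^1/2 x^6 dx = 1/896;  ∫_0^1/2 -x^5 dx = -1/384;  ∫_0^1/2 x^4/4 dx = 1/640.
  Sum: 1/896 − 1/384 + 1/640 = 1/13440.
  ∫_0^1/2 (u')² dx = ∫_0^1/2 (9*x^4 - 6*x^3 + x^2) dx. Term by term:
    ∫_0^1/2 9*x^4 dx = 9/160;  ∫_0^1/2 -6*x^3 dx = -3/32;  ∫_0^1/2 x^2 dx = 1/24.
  Sum: 9/160 − 3/32 + 1/24 = 1/240.
∫_0^1/2 u² dx = 1/13440, so ||u||_L² = sqrt(210)/1680.
∫_0^1/2 (u')² dx = 1/240, so ||u'||_L² = sqrt(15)/60.
Ratio ||u||_L² / ||u'||_L² = sqrt(14)/28.
Sharp Poincaré constant on H^1_0(0, 1/2) is C_P = L/π = 1/(2*π), achieved by sin(2*π·x).
A polynomial bump cannot attain the sharp Poincaré constant (only the first sine eigenfunction does), so the ratio is strictly less than C_P, consistent with ||u||_L² ≤ C_P ||u'||_L².


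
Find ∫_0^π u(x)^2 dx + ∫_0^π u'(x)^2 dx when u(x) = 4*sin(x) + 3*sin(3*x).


||u||_{H^1(0,π)}^2 = 61*π

u'(x) = 4*cos(x) + 9*cos(3*x).
Expand u² and (u')² and integrate term by term on (0, π), using: for integers n ≥ 1, ∫_0^π sin²(nx) dx = ∫_0^π cos²(nx) dx = π/2; for n ≠ n', ∫_0^π sin(nx)sin(n'x) dx = ∫_0^π cos(nx)cos(n'x) dx = 0; and by product-to-sum, ∫_0^π sin(nx)cos(n'x) dx = ½∫_0^π [sin((n+n')x) + sin((n−n')x)] dx, which is 0 when n+n' is even and 2n/(n²−n'²) when n+n' is odd (it need not vanish on (0, π)).
  u² squared terms: (3)²·∫sin(3x)² dx = 9·π/2 = 9*π/2;  (4)²·∫sin(x)² dx = 16·π/2 = 8*π.
  u² cross terms: 2·(3)·(4)·∫sin(3x)·sin(x) dx = 24·(0) = 0.
  So ∫_0^π u² dx = 9*π/2 + 8*π + 0 = 25*π/2.
  (u')² squared terms: (4)²·∫cos(x)² dx = 16·π/2 = 8*π;  (9)²·∫cos(3x)² dx = 81·π/2 = 81*π/2.
  (u')² cross terms: 2·(4)·(9)·∫cos(x)·cos(3x) dx = 72·(0) = 0.
  So ∫_0^π (u')² dx = 8*π + 81*π/2 + 0 = 97*π/2.
||u||_{H^1}^2 = (25*π/2) + (97*π/2) = 61*π.


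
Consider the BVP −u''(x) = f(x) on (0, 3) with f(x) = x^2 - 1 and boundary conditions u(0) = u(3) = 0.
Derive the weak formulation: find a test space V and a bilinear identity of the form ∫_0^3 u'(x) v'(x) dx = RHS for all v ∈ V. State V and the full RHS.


V = H^1_0(0, 3) (so v(0) = v(3) = 0); weak form: ∫_0^3 u'v' dx = ∫_0^3 (x^2 - 1) v dx for all v ∈ V.

Multiply both sides by a test function v and integrate from 0 to 3:
  ∫_0^3 −u''(x) v(x) dx = ∫_0^3 f(x) v(x) dx.
Integrate the LHS by parts once:
  ∫_0^3 −u'' v dx = −[u'(x) v(x)]_0^3 + ∫_0^3 u'(x) v'(x) dx.
Thus ∫_0^3 u'(x) v'(x) dx = ∫_0^3 f(x) v(x) dx + [u'(x) v(x)]_0^3.
Choose V so that boundary terms are either known or forced to vanish.
u is Dirichlet: u(0) = u(3) = 0. Let V = H^1_0(0, 3); then v(0) = v(3) = 0, and [u' v]_0^3 = 0.
Weak formulation: find u (satisfying any essential BC) such that ∫_0^3 u'(x) v'(x) dx = ∫_0^3 f v dx for all v ∈ V.
Substituting f(x) = x^2 - 1, the right-hand side is ∫_0^3 (x^2 - 1) v dx.


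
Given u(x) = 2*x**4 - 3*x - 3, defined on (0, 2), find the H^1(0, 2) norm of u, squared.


||u||_{H^1}^2 = 345568/315

The H^1 norm (squared) on an interval (0, L) is
  ||u||_{H^1}^2 = ∫_0^L u(x)^2 dx + ∫_0^L u'(x)^2 dx.
Compute u'(x) = 8*x**3 - 3.
Then u(x)^2 = 4*x**8 - 12*x**5 - 12*x**4 + 9*x**2 + 18*x + 9 and u'(x)^2 = 64*x**6 - 48*x**3 + 9.
Integrate each monomial from 0 to 2 using ∫_0^2 c·x^n dx = c·2^(n+1)/(n+1):
  ∫_0^2 u(x)^2 dx = ∫_0^2 (4*x^8 - 12*x^5 - 12*x^4 + 9*x^2 + 18*x + 9) dx. Term by term:
    ∫_0^2 4*x^8 dx = 2048/9;  ∫_0^2 -12*x^5 dx = -128;  ∫_0^2 -12*x^4 dx = -384/5;
    ∫_0^2 9*x^2 dx = 24;  ∫_0^2 18*x dx = 36;  ∫_0^2 9 dx = 18.
  Sum: 2048/9 − 128 − 384/5 + 24 + 36 + 18 = 4534/45.
  ∫_0^2 u'(x)^2 dx = ∫_0^2 (64*x^6 - 48*x^3 + 9) dx. Term by term:
    ∫_0^2 64*x^6 dx = 8192/7;  ∫_0^2 -48*x^3 dx = -192;  ∫_0^2 9 dx = 18.
  Sum: 8192/7 − 192 + 18 = 6974/7.
Adding: ||u||_{H^1}^2 = 4534/45 + 6974/7 = 345568/315.


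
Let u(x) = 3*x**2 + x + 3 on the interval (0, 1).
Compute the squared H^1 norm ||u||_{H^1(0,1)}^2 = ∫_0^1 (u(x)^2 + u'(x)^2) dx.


||u||_{H^1}^2 = 1219/30

The H^1 norm (squared) on an interval (0, L) is
  ||u||_{H^1}^2 = ∫_0^L u(x)^2 dx + ∫_0^L u'(x)^2 dx.
Compute u'(x) = 6*x + 1.
Then u(x)^2 = 9*x**4 + 6*x**3 + 19*x**2 + 6*x + 9 and u'(x)^2 = 36*x**2 + 12*x + 1.
Integrate each monomial from 0 to 1 using ∫_0^1 c·x^n dx = c·1^(n+1)/(n+1):
  ∫_0^1 u(x)^2 dx = ∫_0^1 (9*x^4 + 6*x^3 + 19*x^2 + 6*x + 9) dx. Term by term:
    ∫_0^1 9*x^4 dx = 9/5;  ∫_0^1 6*x^3 dx = 3/2;  ∫_0^1 19*x^2 dx = 19/3;
    ∫_0^1 6*x dx = 3;  ∫_0^1 9 dx = 9.
  Sum: 9/5 + 3/2 + 19/3 + 3 + 9 = 649/30.
  ∫_0^1 u'(x)^2 dx = ∫_0^1 (36*x^2 + 12*x + 1) dx. Term by term:
    ∫_0^1 36*x^2 dx = 12;  ∫_0^1 12*x dx = 6;  ∫_0^1 1 dx = 1.
  Sum: 12 + 6 + 1 = 19.
Adding: ||u||_{H^1}^2 = 649/30 + 19 = 1219/30.


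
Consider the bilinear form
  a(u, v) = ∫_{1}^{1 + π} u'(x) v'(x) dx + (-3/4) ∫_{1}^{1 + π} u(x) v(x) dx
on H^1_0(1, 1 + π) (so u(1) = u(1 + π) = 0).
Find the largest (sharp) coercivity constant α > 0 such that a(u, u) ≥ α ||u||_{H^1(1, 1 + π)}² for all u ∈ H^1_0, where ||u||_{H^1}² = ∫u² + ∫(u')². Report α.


α = 1/8

Coercivity of a(·,·) on H^1_0(1, 1 + π) means a(u, u) ≥ α ||u||_{H^1}² for every u ∈ H^1_0.
The interval has length L = π, and Poincaré/coercivity depend only on L. Here a(u, u) = ∫(u')² + (-3/4)·∫u².
Here c = -3/4 < 0 with |c| < (π/L)² = 1, so coercivity still holds. The condition a(u,u) ≥ α||u||_{H^1}² reads (1−α)∫(u')² ≥ (α−c)∫u². Any admissible α is ≤ 1 (rapidly oscillating u have ∫u²/∫(u')² → 0), and α = 1 would force 0 ≥ (1−c)∫u², impossible since c < 1; so 1−α > 0. By the sharp Poincaré inequality on H^1_0 of an interval of length L, ∫(u')² ≥ (π/L)²∫u² with equality for the first sine mode sin(π(x−x₀)/L) (x₀ the left endpoint), so the inequality holds for all u iff (1−α)(π/L)² ≥ α − c, i.e. α ≤ ((π/L)² + c)/((π/L)² + 1) = (1 + c(L/π)²)/(1 + (L/π)²). (Direct route, valid since c ≤ 0: Poincaré gives c∫u² ≥ c(L/π)²∫(u')², so a(u,u) ≥ (1 + c(L/π)²)∫(u')², while ||u||_{H^1}² ≤ (1 + (L/π)²)∫(u')²; dividing yields the same α.) With (π/L)² = 1 and c = -3/4, the largest admissible constant is α = ((π/L)² + c)/((π/L)² + 1).
Simplifying, α = 1/8.


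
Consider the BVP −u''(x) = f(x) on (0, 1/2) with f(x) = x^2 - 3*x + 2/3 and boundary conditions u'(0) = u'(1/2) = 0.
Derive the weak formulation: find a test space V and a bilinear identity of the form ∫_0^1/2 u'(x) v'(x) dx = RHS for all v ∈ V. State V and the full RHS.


V = H^1(0, 1/2) (no boundary constraint on v; u is determined up to an additive constant); weak form: ∫_0^1/2 u'v' dx = ∫_0^1/2 (x^2 - 3*x + 2/3) v dx for all v ∈ V.

Multiply both sides by a test function v and integrate from 0 to 1/2:
  ∫_0^1/2 −u''(x) v(x) dx = ∫_0^1/2 f(x) v(x) dx.
Integrate the LHS by parts once:
  ∫_0^1/2 −u'' v dx = −[u'(x) v(x)]_0^1/2 + ∫_0^1/2 u'(x) v'(x) dx.
Thus ∫_0^1/2 u'(x) v'(x) dx = ∫_0^1/2 f(x) v(x) dx + [u'(x) v(x)]_0^1/2.
Choose V so that boundary terms are either known or forced to vanish.
u has homogeneous Neumann: u'(0) = u'(1/2) = 0. So [u' v]_0^1/2 = 0·v(1/2) − 0·v(0) = 0 for any v; take V = H^1(0, 1/2).
Weak formulation: find u (satisfying any essential BC) such that ∫_0^1/2 u'(x) v'(x) dx = ∫_0^1/2 f v dx for all v ∈ V (homogeneous Neumann, so boundary terms vanish).
Substituting f(x) = x^2 - 3*x + 2/3, the right-hand side is ∫_0^1/2 (x^2 - 3*x + 2/3) v dx.
Compatibility check (pure Neumann): taking v ≡ 1 ∈ V gives 0 = ∫_0^1/2 f dx + (0) − (0), i.e. ∫_0^1/2 f dx must equal u'(0) − u'(1/2) = 0. Indeed ∫_0^1/2 (x^2 - 3*x + 2/3) dx = 0, so the data are compatible. The solution is then unique only up to an additive constant (fix it e.g. by requiring ∫_0^1/2 u dx = 0).


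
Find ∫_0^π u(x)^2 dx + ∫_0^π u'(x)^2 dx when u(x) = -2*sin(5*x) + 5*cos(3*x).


||u||_{H^1(0,π)}^2 = 177*π

u'(x) = -15*sin(3*x) - 10*cos(5*x).
Expand u² and (u')² and integrate term by term on (0, π), using: for integers n ≥ 1, ∫_0^π sin²(nx) dx = ∫_0^π cos²(nx) dx = π/2; for n ≠ n', ∫_0^π sin(nx)sin(n'x) dx = ∫_0^π cos(nx)cos(n'x) dx = 0; and by product-to-sum, ∫_0^π sin(nx)cos(n'x) dx = ½∫_0^π [sin((n+n')x) + sin((n−n')x)] dx, which is 0 when n+n' is even and 2n/(n²−n'²) when n+n' is odd (it need not vanish on (0, π)).
  u² squared terms: (-2)²·∫sin(5x)² dx = 4·π/2 = 2*π;  (5)²·∫cos(3x)² dx = 25·π/2 = 25*π/2.
  u² cross terms: 2·(-2)·(5)·∫sin(5x)·cos(3x) dx = -20·(0) = 0.
  So ∫_0^π u² dx = 2*π + 25*π/2 + 0 = 29*π/2.
  (u')² squared terms: (-15)²·∫sin(3x)² dx = 225·π/2 = 225*π/2;  (-10)²·∫cos(5x)² dx = 100·π/2 = 50*π.
  (u')² cross terms: 2·(-15)·(-10)·∫sin(3x)·cos(5x) dx = 300·(0) = 0.
  So ∫_0^π (u')² dx = 225*π/2 + 50*π + 0 = 325*π/2.
||u||_{H^1}^2 = (29*π/2) + (325*π/2) = 177*π.


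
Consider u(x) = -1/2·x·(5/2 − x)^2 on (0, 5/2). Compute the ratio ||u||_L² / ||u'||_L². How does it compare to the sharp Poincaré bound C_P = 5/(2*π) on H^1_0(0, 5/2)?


||u||_L² / ||u'||_L² = 5*sqrt(14)/28 < C_P = 5/(2*π).

u(x) = -1/2·x·(5/2 − x)^2, so u'(x) = (5 - 6*x)*(2*x - 5)/8.
u(x) = -1/2·x·(5/2 − x)^2 vanishes at x = 0 and x = 5/2, so u ∈ H^1_0(0, 5/2). Differentiate via the product rule and integrate the resulting polynomials term by term.
  ∫_0^5/2 u² dx = ∫_0^5/2 (x^6/4 - 5*x^5/2 + 75*x^4/8 - 125*x^3/8 + 625*x^2/64) dx. Term by term:
    ∫_0^5/2 x^6/4 dx = 78125/3584;  ∫_0^5/2 -5*x^5/2 dx = -78125/768;  ∫_0^5/2 75*x^4/8 dx = 46875/256;
    ∫_0^5/2 -125*x^3/8 dx = -78125/512;  ∫_0^5/2 625*x^2/64 dx = 78125/1536.
  Sum: 78125/3584 − 78125/768 + 46875/256 − 78125/512 + 78125/1536 = 15625/10752.
  ∫_0^5/2 (u')² dx = ∫_0^5/2 (9*x^4/4 - 15*x^3 + 275*x^2/8 - 125*x/4 + 625/64) dx. Term by term:
    ∫_0^5/2 9*x^4/4 dx = 5625/128;  ∫_0^5/2 -15*x^3 dx = -9375/64;  ∫_0^5/2 275*x^2/8 dx = 34375/192;
    ∫_0^5/2 -125*x/4 dx = -3125/32;  ∫_0^5/2 625/64 dx = 3125/128.
  Sum: 5625/128 − 9375/64 + 34375/192 − 3125/32 + 3125/128 = 625/192.
∫_0^5/2 u² dx = 15625/10752, so ||u||_L² = 125*sqrt(42)/672.
∫_0^5/2 (u')² dx = 625/192, so ||u'||_L² = 25*sqrt(3)/24.
Ratio ||u||_L² / ||u'||_L² = 5*sqrt(14)/28.
Sharp Poincaré constant on H^1_0(0, 5/2) is C_P = L/π = 5/(2*π), achieved by sin(2*π/5·x).
A polynomial bump cannot attain the sharp Poincaré constant (only the first sine eigenfunction does), so the ratio is strictly less than C_P, consistent with ||u||_L² ≤ C_P ||u'||_L².


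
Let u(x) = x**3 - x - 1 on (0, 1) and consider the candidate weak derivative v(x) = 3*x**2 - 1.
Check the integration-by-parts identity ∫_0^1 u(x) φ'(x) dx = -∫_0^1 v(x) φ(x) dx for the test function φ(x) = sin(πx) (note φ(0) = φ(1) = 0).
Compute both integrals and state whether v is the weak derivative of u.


LHS = (12 - π^2)/π^3, RHS = (12 - π^2)/π^3. Yes, v = u' weakly.

u(x) = x**3 - x - 1, classical derivative u'(x) = 3*x**2 - 1.
φ(x) = sin(πx), so φ'(x) = π*cos(π*x).
Note φ(0) = φ(1) = 0, so the boundary term u·φ vanishes.
LHS = ∫_0^1 u(x) φ'(x) dx = ∫_0^1 (π*x^3*cos(π*x) - π*x*cos(π*x) - π*cos(π*x)) dx. Term by term:
  ∫_0^1 -π*cos(π*x) dx = 0;  ∫_0^1 π*x^3*cos(π*x) dx = -3/π + 12/π^3;  ∫_0^1 -π*x*cos(π*x) dx = 2/π.
Sum: 0 + -3/π + 12/π^3 + 2/π = (12 - π^2)/π^3.
So LHS = (12 - π^2)/π^3.
∫_0^1 v(x) φ(x) dx = ∫_0^1 (3*x^2*sin(π*x) - sin(π*x)) dx. Term by term:
  ∫_0^1 -sin(π*x) dx = -2/π;  ∫_0^1 3*x^2*sin(π*x) dx = -12/π^3 + 3/π.
Sum: -2/π + -12/π^3 + 3/π = (-12 + π^2)/π^3.
So RHS = -∫_0^1 v(x) φ(x) dx = (12 - π^2)/π^3.
LHS = RHS, so the identity holds for this test φ.
Moreover u is smooth here and v(x) = u'(x) = 3*x**2 - 1 pointwise, so the identity holds for every test function. Hence v is the weak derivative of u.


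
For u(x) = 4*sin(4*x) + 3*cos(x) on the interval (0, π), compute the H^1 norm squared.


||u||_{H^1(0,π)}^2 = 128/5 + 145*π

u'(x) = -3*sin(x) + 16*cos(4*x).
Expand u² and (u')² and integrate term by term on (0, π), using: for integers n ≥ 1, ∫_0^π sin²(nx) dx = ∫_0^π cos²(nx) dx = π/2; for n ≠ n', ∫_0^π sin(nx)sin(n'x) dx = ∫_0^π cos(nx)cos(n'x) dx = 0; and by product-to-sum, ∫_0^π sin(nx)cos(n'x) dx = ½∫_0^π [sin((n+n')x) + sin((n−n')x)] dx, which is 0 when n+n' is even and 2n/(n²−n'²) when n+n' is odd (it need not vanish on (0, π)).
  u² squared terms: (3)²·∫cos(x)² dx = 9·π/2 = 9*π/2;  (4)²·∫sin(4x)² dx = 16·π/2 = 8*π.
  u² cross terms: 2·(3)·(4)·∫cos(x)·sin(4x) dx = 24·(8/15) = 64/5.
  So ∫_0^π u² dx = 9*π/2 + 8*π + 64/5 = 64/5 + 25*π/2.
  (u')² squared terms: (-3)²·∫sin(x)² dx = 9·π/2 = 9*π/2;  (16)²·∫cos(4x)² dx = 256·π/2 = 128*π.
  (u')² cross terms: 2·(-3)·(16)·∫sin(x)·cos(4x) dx = -96·(-2/15) = 64/5.
  So ∫_0^π (u')² dx = 9*π/2 + 128*π + 64/5 = 64/5 + 265*π/2.
||u||_{H^1}^2 = (64/5 + 25*π/2) + (64/5 + 265*π/2) = 128/5 + 145*π.


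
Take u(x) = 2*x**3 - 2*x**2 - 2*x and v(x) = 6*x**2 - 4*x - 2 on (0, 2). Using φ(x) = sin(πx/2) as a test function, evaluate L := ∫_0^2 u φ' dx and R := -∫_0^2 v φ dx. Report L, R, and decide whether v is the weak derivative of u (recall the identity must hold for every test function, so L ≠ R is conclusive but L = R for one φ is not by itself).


LHS = -24/π + 192/π^3, RHS = -24/π + 192/π^3. Yes, v = u' weakly.

u(x) = 2*x**3 - 2*x**2 - 2*x, classical derivative u'(x) = 6*x**2 - 4*x - 2.
φ(x) = sin(πx/2), so φ'(x) = π*cos(π*x/2)/2.
Note φ(0) = φ(2) = 0, so the boundary term u·φ vanishes.
LHS = ∫_0^2 u(x) φ'(x) dx = ∫_0^2 (π*x^3*cos(π*x/2) - π*x^2*cos(π*x/2) - π*x*cos(π*x/2)) dx. Term by term:
  ∫_0^2 π*x^3*cos(π*x/2) dx = -48/π + 192/π^3;  ∫_0^2 -π*x*cos(π*x/2) dx = 8/π;  ∫_0^2 -π*x^2*cos(π*x/2) dx = 16/π.
Sum: -48/π + 192/π^3 + 8/π + 16/π = -24/π + 192/π^3.
So LHS = -24/π + 192/π^3.
∫_0^2 v(x) φ(x) dx = ∫_0^2 (6*x^2*sin(π*x/2) - 4*x*sin(π*x/2) - 2*sin(π*x/2)) dx. Term by term:
  ∫_0^2 -2*sin(π*x/2) dx = -8/π;  ∫_0^2 -4*x*sin(π*x/2) dx = -16/π;  ∫_0^2 6*x^2*sin(π*x/2) dx = -192/π^3 + 48/π.
Sum: -8/π − 16/π + -192/π^3 + 48/π = -192/π^3 + 24/π.
So RHS = -∫_0^2 v(x) φ(x) dx = -24/π + 192/π^3.
LHS = RHS, so the identity holds for this test φ.
Moreover u is smooth here and v(x) = u'(x) = 6*x**2 - 4*x - 2 pointwise, so the identity holds for every test function. Hence v is the weak derivative of u.


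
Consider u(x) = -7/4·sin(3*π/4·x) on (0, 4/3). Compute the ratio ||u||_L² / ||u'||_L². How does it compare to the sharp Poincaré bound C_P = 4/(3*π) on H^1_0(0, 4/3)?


||u||_L² / ||u'||_L² = 4/(3*π) = C_P.

u(x) = -7/4·sin(3*π/4·x), so u'(x) = -21*π*cos(3*π*x/4)/16.
Writing u(x) = A·sin(kπx/L) with A = -7/4 and k = 1, use ∫_0^L sin²(kπx/L) dx = L/2 and ∫_0^L cos²(kπx/L) dx = L/2.
u² = 49/16·sin²(3*π/4·x) and (u')² = 441*π^2/256·cos²(3*π/4·x), and each of sin², cos² integrates to L/2 = 2/3 over (0, 4/3).
∫_0^4/3 u² dx = 49/24, so ||u||_L² = 7*sqrt(6)/12.
∫_0^4/3 (u')² dx = 147*π^2/128, so ||u'||_L² = 7*sqrt(6)*π/16.
Ratio ||u||_L² / ||u'||_L² = 4/(3*π).
Sharp Poincaré constant on H^1_0(0, 4/3) is C_P = L/π = 4/(3*π), achieved by sin(3*π/4·x).
This is the k = 1 eigenfunction (up to amplitude), so the ratio equals the sharp Poincaré constant exactly.


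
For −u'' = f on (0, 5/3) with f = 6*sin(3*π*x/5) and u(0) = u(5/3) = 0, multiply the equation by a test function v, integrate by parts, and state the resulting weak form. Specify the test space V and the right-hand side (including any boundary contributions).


V = H^1_0(0, 5/3) (so v(0) = v(5/3) = 0); weak form: ∫_0^5/3 u'v' dx = ∫_0^5/3 (6*sin(3*π*x/5)) v dx for all v ∈ V.

Multiply both sides by a test function v and integrate from 0 to 5/3:
  ∫_0^5/3 −u''(x) v(x) dx = ∫_0^5/3 f(x) v(x) dx.
Integrate the LHS by parts once:
  ∫_0^5/3 −u'' v dx = −[u'(x) v(x)]_0^5/3 + ∫_0^5/3 u'(x) v'(x) dx.
Thus ∫_0^5/3 u'(x) v'(x) dx = ∫_0^5/3 f(x) v(x) dx + [u'(x) v(x)]_0^5/3.
Choose V so that boundary terms are either known or forced to vanish.
u is Dirichlet: u(0) = u(5/3) = 0. Let V = H^1_0(0, 5/3); then v(0) = v(5/3) = 0, and [u' v]_0^5/3 = 0.
Weak formulation: find u (satisfying any essential BC) such that ∫_0^5/3 u'(x) v'(x) dx = ∫_0^5/3 f v dx for all v ∈ V.
Substituting f(x) = 6*sin(3*π*x/5), the right-hand side is ∫_0^5/3 (6*sin(3*π*x/5)) v dx.


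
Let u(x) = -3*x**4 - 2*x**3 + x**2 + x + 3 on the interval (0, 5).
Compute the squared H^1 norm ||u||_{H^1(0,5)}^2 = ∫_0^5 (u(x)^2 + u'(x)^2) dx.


||u||_{H^1}^2 = 93309050/21

The H^1 norm (squared) on an interval (0, L) is
  ||u||_{H^1}^2 = ∫_0^L u(x)^2 dx + ∫_0^L u'(x)^2 dx.
Compute u'(x) = -12*x**3 - 6*x**2 + 2*x + 1.
Then u(x)^2 = 9*x**8 + 12*x**7 - 2*x**6 - 10*x**5 - 21*x**4 - 10*x**3 + 7*x**2 + 6*x + 9 and u'(x)^2 = 144*x**6 + 144*x**5 - 12*x**4 - 48*x**3 - 8*x**2 + 4*x + 1.
Integrate each monomial from 0 to 5 using ∫_0^5 c·x^n dx = c·5^(n+1)/(n+1):
  ∫_0^5 u(x)^2 dx = ∫_0^5 (9*x^8 + 12*x^7 - 2*x^6 - 10*x^5 - 21*x^4 - 10*x^3 + 7*x^2 + 6*x + 9) dx. Term by term:
    ∫_0^5 9*x^8 dx = 1953125;  ∫_0^5 12*x^7 dx = 1171875/2;  ∫_0^5 -2*x^6 dx = -156250/7;
    ∫_0^5 -10*x^5 dx = -78125/3;  ∫_0^5 -21*x^4 dx = -13125;  ∫_0^5 -10*x^3 dx = -3125/2;
    ∫_0^5 7*x^2 dx = 875/3;  ∫_0^5 6*x dx = 75;  ∫_0^5 9 dx = 45.
  Sum: 1953125 + 1171875/2 − 156250/7 − 78125/3 − 13125 − 3125/2 + 875/3 + 75 + 45 = 17334965/7.
  ∫_0^5 u'(x)^2 dx = ∫_0^5 (144*x^6 + 144*x^5 - 12*x^4 - 48*x^3 - 8*x^2 + 4*x + 1) dx. Term by term:
    ∫_0^5 144*x^6 dx = 11250000/7;  ∫_0^5 144*x^5 dx = 375000;  ∫_0^5 -12*x^4 dx = -7500;
    ∫_0^5 -48*x^3 dx = -7500;  ∫_0^5 -8*x^2 dx = -1000/3;  ∫_0^5 4*x dx = 50;
    ∫_0^5 1 dx = 5.
  Sum: 11250000/7 + 375000 − 7500 − 7500 − 1000/3 + 50 + 5 = 41304155/21.
Adding: ||u||_{H^1}^2 = 17334965/7 + 41304155/21 = 93309050/21.


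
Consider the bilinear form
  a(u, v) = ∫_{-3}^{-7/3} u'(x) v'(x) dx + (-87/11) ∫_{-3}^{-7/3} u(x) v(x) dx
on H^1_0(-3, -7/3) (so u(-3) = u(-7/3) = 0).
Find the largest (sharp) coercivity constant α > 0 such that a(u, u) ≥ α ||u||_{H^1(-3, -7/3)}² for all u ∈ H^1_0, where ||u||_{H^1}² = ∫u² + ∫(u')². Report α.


α = 3*(-116 + 33*π^2)/(11*(4 + 9*π^2))

Coercivity of a(·,·) on H^1_0(-3, -7/3) means a(u, u) ≥ α ||u||_{H^1}² for every u ∈ H^1_0.
The interval has length L = 2/3, and Poincaré/coercivity depend only on L. Here a(u, u) = ∫(u')² + (-87/11)·∫u².
Here c = -87/11 < 0 with |c| < (π/L)² = 9*π^2/4, so coercivity still holds. The condition a(u,u) ≥ α||u||_{H^1}² reads (1−α)∫(u')² ≥ (α−c)∫u². Any admissible α is ≤ 1 (rapidly oscillating u have ∫u²/∫(u')² → 0), and α = 1 would force 0 ≥ (1−c)∫u², impossible since c < 1; so 1−α > 0. By the sharp Poincaré inequality on H^1_0 of an interval of length L, ∫(u')² ≥ (π/L)²∫u² with equality for the first sine mode sin(π(x−x₀)/L) (x₀ the left endpoint), so the inequality holds for all u iff (1−α)(π/L)² ≥ α − c, i.e. α ≤ ((π/L)² + c)/((π/L)² + 1) = (1 + c(L/π)²)/(1 + (L/π)²). (Direct route, valid since c ≤ 0: Poincaré gives c∫u² ≥ c(L/π)²∫(u')², so a(u,u) ≥ (1 + c(L/π)²)∫(u')², while ||u||_{H^1}² ≤ (1 + (L/π)²)∫(u')²; dividing yields the same α.) With (π/L)² = 9*π^2/4 and c = -87/11, the largest admissible constant is α = ((π/L)² + c)/((π/L)² + 1).
Simplifying, α = 3*(-116 + 33*π^2)/(11*(4 + 9*π^2)).


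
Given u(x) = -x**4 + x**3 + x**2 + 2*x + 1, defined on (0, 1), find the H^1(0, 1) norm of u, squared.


||u||_{H^1}^2 = 19787/1260

The H^1 norm (squared) on an interval (0, L) is
  ||u||_{H^1}^2 = ∫_0^L u(x)^2 dx + ∫_0^L u'(x)^2 dx.
Compute u'(x) = -4*x**3 + 3*x**2 + 2*x + 2.
Then u(x)^2 = x**8 - 2*x**7 - x**6 - 2*x**5 + 3*x**4 + 6*x**3 + 6*x**2 + 4*x + 1 and u'(x)^2 = 16*x**6 - 24*x**5 - 7*x**4 - 4*x**3 + 16*x**2 + 8*x + 4.
Integrate each monomial from 0 to 1 using ∫_0^1 c·x^n dx = c·1^(n+1)/(n+1):
  ∫_0^1 u(x)^2 dx = ∫_0^1 (x^8 - 2*x^7 - x^6 - 2*x^5 + 3*x^4 + 6*x^3 + 6*x^2 + 4*x + 1) dx. Term by term:
    ∫_0^1 x^8 dx = 1/9;  ∫_0^1 -2*x^7 dx = -1/4;  ∫_0^1 -x^6 dx = -1/7;
    ∫_0^1 -2*x^5 dx = -1/3;  ∫_0^1 3*x^4 dx = 3/5;  ∫_0^1 6*x^3 dx = 3/2;
    ∫_0^1 6*x^2 dx = 2;  ∫_0^1 4*x dx = 2;  ∫_0^1 1 dx = 1.
  Sum: 1/9 − 1/4 − 1/7 − 1/3 + 3/5 + 3/2 + 2 + 2 + 1 = 8171/1260.
  ∫_0^1 u'(x)^2 dx = ∫_0^1 (16*x^6 - 24*x^5 - 7*x^4 - 4*x^3 + 16*x^2 + 8*x + 4) dx. Term by term:
    ∫_0^1 16*x^6 dx = 16/7;  ∫_0^1 -24*x^5 dx = -4;  ∫_0^1 -7*x^4 dx = -7/5;
    ∫_0^1 -4*x^3 dx = -1;  ∫_0^1 16*x^2 dx = 16/3;  ∫_0^1 8*x dx = 4;
    ∫_0^1 4 dx = 4.
  Sum: 16/7 − 4 − 7/5 − 1 + 16/3 + 4 + 4 = 968/105.
Adding: ||u||_{H^1}^2 = 8171/1260 + 968/105 = 19787/1260.


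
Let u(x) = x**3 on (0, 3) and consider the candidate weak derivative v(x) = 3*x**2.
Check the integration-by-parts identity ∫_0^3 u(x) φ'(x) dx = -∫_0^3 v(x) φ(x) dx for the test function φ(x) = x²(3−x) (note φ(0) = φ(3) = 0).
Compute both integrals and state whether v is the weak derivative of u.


LHS = -729/10, RHS = -729/10. Yes, v = u' weakly.

u(x) = x**3, classical derivative u'(x) = 3*x**2.
φ(x) = x²(3−x), so φ'(x) = 3*x*(2 - x).
Note φ(0) = φ(3) = 0, so the boundary term u·φ vanishes.
LHS = ∫_0^3 u(x) φ'(x) dx = ∫_0^3 (-3*x^5 + 6*x^4) dx. Term by term:
  ∫_0^3 -3*x^5 dx = -729/2;  ∫_0^3 6*x^4 dx = 1458/5.
Sum: -729/2 + 1458/5 = -729/10.
So LHS = -729/10.
∫_0^3 v(x) φ(x) dx = ∫_0^3 (-3*x^5 + 9*x^4) dx. Term by term:
  ∫_0^3 -3*x^5 dx = -729/2;  ∫_0^3 9*x^4 dx = 2187/5.
Sum: -729/2 + 2187/5 = 729/10.
So RHS = -∫_0^3 v(x) φ(x) dx = -729/10.
LHS = RHS, so the identity holds for this test φ.
Moreover u is smooth here and v(x) = u'(x) = 3*x**2 pointwise, so the identity holds for every test function. Hence v is the weak derivative of u.


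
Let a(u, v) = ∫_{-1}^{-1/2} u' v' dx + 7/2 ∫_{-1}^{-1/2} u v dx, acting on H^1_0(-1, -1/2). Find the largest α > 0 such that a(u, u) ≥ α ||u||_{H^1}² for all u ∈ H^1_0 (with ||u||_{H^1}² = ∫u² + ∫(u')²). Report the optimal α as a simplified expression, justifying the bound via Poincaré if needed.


α = 1

Coercivity of a(·,·) on H^1_0(-1, -1/2) means a(u, u) ≥ α ||u||_{H^1}² for every u ∈ H^1_0.
The interval has length L = 1/2, and Poincaré/coercivity depend only on L. Here a(u, u) = ∫(u')² + (7/2)·∫u².
Here c = 7/2 ≥ 1, so a(u,u) = ∫(u')² + c∫u² ≥ ∫(u')² + ∫u² = ||u||_{H^1}², i.e. α = 1 works. No larger α is possible: a(u,u) ≥ α||u||_{H^1}² means (1−α)∫(u')² ≥ (α−c)∫u², and for the modes u_n = sin(nπ(x−x₀)/L) (x₀ the left endpoint) one has ∫u_n²/∫(u_n')² = (L/(nπ))² → 0, so a(u_n,u_n)/||u_n||_{H^1}² → 1. Hence the optimal constant is α = 1.
Therefore α = 1.


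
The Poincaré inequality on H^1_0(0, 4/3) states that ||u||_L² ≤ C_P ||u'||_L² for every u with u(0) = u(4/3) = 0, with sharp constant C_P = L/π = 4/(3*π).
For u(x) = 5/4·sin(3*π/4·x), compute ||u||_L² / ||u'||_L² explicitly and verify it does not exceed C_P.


||u||_L² / ||u'||_L² = 4/(3*π) = C_P.

u(x) = 5/4·sin(3*π/4·x), so u'(x) = 15*π*cos(3*π*x/4)/16.
Writing u(x) = A·sin(kπx/L) with A = 5/4 and k = 1, use ∫_0^L sin²(kπx/L) dx = L/2 and ∫_0^L cos²(kπx/L) dx = L/2.
u² = 25/16·sin²(3*π/4·x) and (u')² = 225*π^2/256·cos²(3*π/4·x), and each of sin², cos² integrates to L/2 = 2/3 over (0, 4/3).
∫_0^4/3 u² dx = 25/24, so ||u||_L² = 5*sqrt(6)/12.
∫_0^4/3 (u')² dx = 75*π^2/128, so ||u'||_L² = 5*sqrt(6)*π/16.
Ratio ||u||_L² / ||u'||_L² = 4/(3*π).
Sharp Poincaré constant on H^1_0(0, 4/3) is C_P = L/π = 4/(3*π), achieved by sin(3*π/4·x).
This is the k = 1 eigenfunction (up to amplitude), so the ratio equals the sharp Poincaré constant exactly.


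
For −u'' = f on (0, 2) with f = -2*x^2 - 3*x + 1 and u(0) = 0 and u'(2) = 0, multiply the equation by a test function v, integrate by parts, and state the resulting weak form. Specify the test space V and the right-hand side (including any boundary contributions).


V = {v ∈ H^1(0, 2) : v(0) = 0} (test functions vanish at x = 0 where u is specified); weak form: ∫_0^2 u'v' dx = ∫_0^2 (-2*x^2 - 3*x + 1) v dx for all v ∈ V.

Multiply both sides by a test function v and integrate from 0 to 2:
  ∫_0^2 −u''(x) v(x) dx = ∫_0^2 f(x) v(x) dx.
Integrate the LHS by parts once:
  ∫_0^2 −u'' v dx = −[u'(x) v(x)]_0^2 + ∫_0^2 u'(x) v'(x) dx.
Thus ∫_0^2 u'(x) v'(x) dx = ∫_0^2 f(x) v(x) dx + [u'(x) v(x)]_0^2.
Choose V so that boundary terms are either known or forced to vanish.
Mixed BC: u(0) = 0 (Dirichlet) and u'(2) = 0 (Neumann). Define V = {v ∈ H^1(0, 2) : v(0) = 0}. Then [u' v]_0^2 = u'(2)·v(2) − u'(0)·0 = 0.
Weak formulation: find u (satisfying any essential BC) such that ∫_0^2 u'(x) v'(x) dx = ∫_0^2 f v dx for all v ∈ V (Dirichlet at 0 absorbed into V; the Neumann datum at x = 2 is zero, so no boundary term remains).
Substituting f(x) = -2*x^2 - 3*x + 1, the right-hand side is ∫_0^2 (-2*x^2 - 3*x + 1) v dx.


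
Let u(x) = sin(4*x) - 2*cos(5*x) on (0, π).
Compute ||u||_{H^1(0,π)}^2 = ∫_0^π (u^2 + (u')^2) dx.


||u||_{H^1(0,π)}^2 = 832/9 + 121*π/2

u'(x) = 10*sin(5*x) + 4*cos(4*x).
Expand u² and (u')² and integrate term by term on (0, π), using: for integers n ≥ 1, ∫_0^π sin²(nx) dx = ∫_0^π cos²(nx) dx = π/2; for n ≠ n', ∫_0^π sin(nx)sin(n'x) dx = ∫_0^π cos(nx)cos(n'x) dx = 0; and by product-to-sum, ∫_0^π sin(nx)cos(n'x) dx = ½∫_0^π [sin((n+n')x) + sin((n−n')x)] dx, which is 0 when n+n' is even and 2n/(n²−n'²) when n+n' is odd (it need not vanish on (0, π)).
  u² squared terms: (-2)²·∫cos(5x)² dx = 4·π/2 = 2*π;  (1)²·∫sin(4x)² dx = 1·π/2 = π/2.
  u² cross terms: 2·(-2)·(1)·∫cos(5x)·sin(4x) dx = -4·(-8/9) = 32/9.
  So ∫_0^π u² dx = 2*π + π/2 + 32/9 = 32/9 + 5*π/2.
  (u')² squared terms: (4)²·∫cos(4x)² dx = 16·π/2 = 8*π;  (10)²·∫sin(5x)² dx = 100·π/2 = 50*π.
  (u')² cross terms: 2·(4)·(10)·∫cos(4x)·sin(5x) dx = 80·(10/9) = 800/9.
  So ∫_0^π (u')² dx = 8*π + 50*π + 800/9 = 800/9 + 58*π.
||u||_{H^1}^2 = (32/9 + 5*π/2) + (800/9 + 58*π) = 832/9 + 121*π/2.


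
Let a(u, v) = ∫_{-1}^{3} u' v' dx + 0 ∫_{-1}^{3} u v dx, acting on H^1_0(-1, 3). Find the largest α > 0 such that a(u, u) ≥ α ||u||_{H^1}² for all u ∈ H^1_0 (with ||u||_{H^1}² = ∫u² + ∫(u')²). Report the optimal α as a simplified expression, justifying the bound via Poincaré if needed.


α = π^2/(π^2 + 16)

Coercivity of a(·,·) on H^1_0(-1, 3) means a(u, u) ≥ α ||u||_{H^1}² for every u ∈ H^1_0.
The interval has length L = 4, and Poincaré/coercivity depend only on L. Here a(u, u) = ∫(u')² + (0)·∫u².
Here c = 0, so a(u,u) = ∫(u')² alone. The condition a(u,u) ≥ α||u||_{H^1}² reads (1−α)∫(u')² ≥ (α−c)∫u². Any admissible α is ≤ 1 (rapidly oscillating u have ∫u²/∫(u')² → 0), and α = 1 would force 0 ≥ (1−c)∫u², impossible since c < 1; so 1−α > 0. By the sharp Poincaré inequality on H^1_0 of an interval of length L, ∫(u')² ≥ (π/L)²∫u² with equality for the first sine mode sin(π(x−x₀)/L) (x₀ the left endpoint), so the inequality holds for all u iff (1−α)(π/L)² ≥ α − c, i.e. α ≤ ((π/L)² + c)/((π/L)² + 1) = (1 + c(L/π)²)/(1 + (L/π)²). (Direct route, valid since c ≤ 0: Poincaré gives c∫u² ≥ c(L/π)²∫(u')², so a(u,u) ≥ (1 + c(L/π)²)∫(u')², while ||u||_{H^1}² ≤ (1 + (L/π)²)∫(u')²; dividing yields the same α.) With (π/L)² = π^2/16 and c = 0, the largest admissible constant is α = ((π/L)² + c)/((π/L)² + 1).
Simplifying, α = π^2/(π^2 + 16).


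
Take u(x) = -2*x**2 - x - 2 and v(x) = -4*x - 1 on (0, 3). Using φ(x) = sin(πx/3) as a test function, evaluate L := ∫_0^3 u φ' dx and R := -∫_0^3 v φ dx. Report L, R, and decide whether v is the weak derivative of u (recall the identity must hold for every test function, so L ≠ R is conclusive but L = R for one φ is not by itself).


LHS = 42/π, RHS = 42/π. Yes, v = u' weakly.

u(x) = -2*x**2 - x - 2, classical derivative u'(x) = -4*x - 1.
φ(x) = sin(πx/3), so φ'(x) = π*cos(π*x/3)/3.
Note φ(0) = φ(3) = 0, so the boundary term u·φ vanishes.
LHS = ∫_0^3 u(x) φ'(x) dx = ∫_0^3 (-2*π*x^2*cos(π*x/3)/3 - π*x*cos(π*x/3)/3 - 2*π*cos(π*x/3)/3) dx. Term by term:
  ∫_0^3 -2*π*cos(π*x/3)/3 dx = 0;  ∫_0^3 -2*π*x^2*cos(π*x/3)/3 dx = 36/π;  ∫_0^3 -π*x*cos(π*x/3)/3 dx = 6/π.
Sum: 0 + 36/π + 6/π = 42/π.
So LHS = 42/π.
∫_0^3 v(x) φ(x) dx = ∫_0^3 (-4*x*sin(π*x/3) - sin(π*x/3)) dx. Term by term:
  ∫_0^3 -sin(π*x/3) dx = -6/π;  ∫_0^3 -4*x*sin(π*x/3) dx = -36/π.
Sum: -6/π − 36/π = -42/π.
So RHS = -∫_0^3 v(x) φ(x) dx = 42/π.
LHS = RHS, so the identity holds for this test φ.
Moreover u is smooth here and v(x) = u'(x) = -4*x - 1 pointwise, so the identity holds for every test function. Hence v is the weak derivative of u.


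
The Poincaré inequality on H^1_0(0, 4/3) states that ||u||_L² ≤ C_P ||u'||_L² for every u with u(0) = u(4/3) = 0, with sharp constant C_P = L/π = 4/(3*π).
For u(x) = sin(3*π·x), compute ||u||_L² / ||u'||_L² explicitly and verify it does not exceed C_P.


||u||_L² / ||u'||_L² = 1/(3*π) < C_P = 4/(3*π).

u(x) = sin(3*π·x), so u'(x) = 3*π*cos(3*π*x).
Writing u(x) = A·sin(kπx/L) with A = 1 and k = 4, use ∫_0^L sin²(kπx/L) dx = L/2 and ∫_0^L cos²(kπx/L) dx = L/2.
u² = 1·sin²(3*π·x) and (u')² = 9*π^2·cos²(3*π·x), and each of sin², cos² integrates to L/2 = 2/3 over (0, 4/3).
∫_0^4/3 u² dx = 2/3, so ||u||_L² = sqrt(6)/3.
∫_0^4/3 (u')² dx = 6*π^2, so ||u'||_L² = sqrt(6)*π.
Ratio ||u||_L² / ||u'||_L² = 1/(3*π).
Sharp Poincaré constant on H^1_0(0, 4/3) is C_P = L/π = 4/(3*π), achieved by sin(3*π/4·x).
This is the k = 4 harmonic; the ratio L/(kπ) is strictly less than C_P = L/π, consistent with the sharp inequality ||u||_L² ≤ C_P ||u'||_L².


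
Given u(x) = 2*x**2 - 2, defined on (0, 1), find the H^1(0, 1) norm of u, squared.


||u||_{H^1}^2 = 112/15

The H^1 norm (squared) on an interval (0, L) is
  ||u||_{H^1}^2 = ∫_0^L u(x)^2 dx + ∫_0^L u'(x)^2 dx.
Compute u'(x) = 4*x.
Then u(x)^2 = 4*x**4 - 8*x**2 + 4 and u'(x)^2 = 16*x**2.
Integrate each monomial from 0 to 1 using ∫_0^1 c·x^n dx = c·1^(n+1)/(n+1):
  ∫_0^1 u(x)^2 dx = ∫_0^1 (4*x^4 - 8*x^2 + 4) dx. Term by term:
    ∫_0^1 4*x^4 dx = 4/5;  ∫_0^1 -8*x^2 dx = -8/3;  ∫_0^1 4 dx = 4.
  Sum: 4/5 − 8/3 + 4 = 32/15.
  ∫_0^1 u'(x)^2 dx = ∫_0^1 (16*x^2) dx. Term by term:
    ∫_0^1 16*x^2 dx = 16/3.
Adding: ||u||_{H^1}^2 = 32/15 + 16/3 = 112/15.


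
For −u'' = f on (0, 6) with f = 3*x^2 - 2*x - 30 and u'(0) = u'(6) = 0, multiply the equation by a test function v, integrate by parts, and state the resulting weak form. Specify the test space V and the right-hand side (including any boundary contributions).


V = H^1(0, 6) (no boundary constraint on v; u is determined up to an additive constant); weak form: ∫_0^6 u'v' dx = ∫_0^6 (3*x^2 - 2*x - 30) v dx for all v ∈ V.

Multiply both sides by a test function v and integrate from 0 to 6:
  ∫_0^6 −u''(x) v(x) dx = ∫_0^6 f(x) v(x) dx.
Integrate the LHS by parts once:
  ∫_0^6 −u'' v dx = −[u'(x) v(x)]_0^6 + ∫_0^6 u'(x) v'(x) dx.
Thus ∫_0^6 u'(x) v'(x) dx = ∫_0^6 f(x) v(x) dx + [u'(x) v(x)]_0^6.
Choose V so that boundary terms are either known or forced to vanish.
u has homogeneous Neumann: u'(0) = u'(6) = 0. So [u' v]_0^6 = 0·v(6) − 0·v(0) = 0 for any v; take V = H^1(0, 6).
Weak formulation: find u (satisfying any essential BC) such that ∫_0^6 u'(x) v'(x) dx = ∫_0^6 f v dx for all v ∈ V (homogeneous Neumann, so boundary terms vanish).
Substituting f(x) = 3*x^2 - 2*x - 30, the right-hand side is ∫_0^6 (3*x^2 - 2*x - 30) v dx.
Compatibility check (pure Neumann): taking v ≡ 1 ∈ V gives 0 = ∫_0^6 f dx + (0) − (0), i.e. ∫_0^6 f dx must equal u'(0) − u'(6) = 0. Indeed ∫_0^6 (3*x^2 - 2*x - 30) dx = 0, so the data are compatible. The solution is then unique only up to an additive constant (fix it e.g. by requiring ∫_0^6 u dx = 0).
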